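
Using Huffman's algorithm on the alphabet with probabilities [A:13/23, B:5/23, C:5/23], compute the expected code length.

Huffman tree construction:
Combine smallest probabilities repeatedly
Resulting codes:
  A: 1 (length 1)
  B: 00 (length 2)
  C: 01 (length 2)
Average length = Σ p(s) × length(s) = 1.4348 bits


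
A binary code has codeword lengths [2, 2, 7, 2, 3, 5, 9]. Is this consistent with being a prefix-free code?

Kraft inequality: Σ 2^(-l_i) ≤ 1 for prefix-free code
Calculating: 2^(-2) + 2^(-2) + 2^(-7) + 2^(-2) + 2^(-3) + 2^(-5) + 2^(-9)
= 0.25 + 0.25 + 0.0078125 + 0.25 + 0.125 + 0.03125 + 0.001953125
= 0.9160
Since 0.9160 ≤ 1, prefix-free code exists


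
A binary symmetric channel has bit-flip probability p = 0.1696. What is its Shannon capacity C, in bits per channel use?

For BSC with error probability p:
C = 1 - H(p) where H(p) is binary entropy
H(0.1696) = -0.1696 × log₂(0.1696) - 0.8304 × log₂(0.8304)
H(p) = 0.6568
C = 1 - 0.6568 = 0.3432 bits/use


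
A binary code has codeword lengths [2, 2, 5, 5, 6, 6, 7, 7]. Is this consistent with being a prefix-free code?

Kraft inequality: Σ 2^(-l_i) ≤ 1 for prefix-free code
Calculating: 2^(-2) + 2^(-2) + 2^(-5) + 2^(-5) + 2^(-6) + 2^(-6) + 2^(-7) + 2^(-7)
= 0.25 + 0.25 + 0.03125 + 0.03125 + 0.015625 + 0.015625 + 0.0078125 + 0.0078125
= 0.6094
Since 0.6094 ≤ 1, prefix-free code exists


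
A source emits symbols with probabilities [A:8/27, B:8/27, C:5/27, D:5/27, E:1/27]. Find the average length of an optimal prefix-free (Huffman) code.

Huffman tree construction:
Combine smallest probabilities repeatedly
Resulting codes:
  A: 10 (length 2)
  B: 11 (length 2)
  C: 011 (length 3)
  D: 00 (length 2)
  E: 010 (length 3)
Average length = Σ p(s) × length(s) = 2.2222 bits


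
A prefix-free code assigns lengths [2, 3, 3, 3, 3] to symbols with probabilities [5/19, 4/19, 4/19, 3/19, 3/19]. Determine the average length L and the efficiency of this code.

Average length L = Σ p_i × l_i = 2.7368 bits
Entropy H = 2.2943 bits
Efficiency η = H/L × 100% = 83.83%


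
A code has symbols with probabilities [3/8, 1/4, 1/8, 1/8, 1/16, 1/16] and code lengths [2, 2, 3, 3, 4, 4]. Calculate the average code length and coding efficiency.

Average length L = Σ p_i × l_i = 2.5000 bits
Entropy H = 2.2806 bits
Efficiency η = H/L × 100% = 91.23%


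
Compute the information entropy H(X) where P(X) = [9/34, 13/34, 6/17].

H(X) = -Σ p(x) log₂ p(x)
  -9/34 × log₂(9/34) = 0.5076
  -13/34 × log₂(13/34) = 0.5303
  -6/17 × log₂(6/17) = 0.5303
H(X) = 1.5682 bits


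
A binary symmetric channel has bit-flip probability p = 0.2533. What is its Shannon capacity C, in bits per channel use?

For BSC with error probability p:
C = 1 - H(p) where H(p) is binary entropy
H(0.2533) = -0.2533 × log₂(0.2533) - 0.7467 × log₂(0.7467)
H(p) = 0.8165
C = 1 - 0.8165 = 0.1835 bits/use


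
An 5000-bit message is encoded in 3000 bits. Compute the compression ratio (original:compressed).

Compression ratio = Original / Compressed
= 5000 / 3000 = 1.67:1


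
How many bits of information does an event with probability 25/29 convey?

Information content I(x) = -log₂(p(x))
I = -log₂(25/29) = -log₂(0.8621)
I = 0.2141 bits


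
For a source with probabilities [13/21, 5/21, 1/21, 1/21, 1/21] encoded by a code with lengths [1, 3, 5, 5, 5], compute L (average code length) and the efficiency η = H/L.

Average length L = Σ p_i × l_i = 2.0476 bits
Entropy H = 1.5487 bits
Efficiency η = H/L × 100% = 75.64%


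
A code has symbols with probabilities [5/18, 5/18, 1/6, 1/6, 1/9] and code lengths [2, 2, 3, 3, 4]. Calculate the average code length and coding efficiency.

Average length L = Σ p_i × l_i = 2.5556 bits
Entropy H = 2.2405 bits
Efficiency η = H/L × 100% = 87.67%


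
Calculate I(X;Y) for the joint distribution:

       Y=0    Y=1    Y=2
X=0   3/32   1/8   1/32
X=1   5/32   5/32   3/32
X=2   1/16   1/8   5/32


H(X) = 1.5575, H(Y) = 1.5671, H(X,Y) = 3.0519
I(X;Y) = H(X) + H(Y) - H(X,Y) = 0.0727 bits


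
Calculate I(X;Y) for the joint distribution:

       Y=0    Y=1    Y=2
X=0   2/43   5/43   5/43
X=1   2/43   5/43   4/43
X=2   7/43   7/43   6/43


H(X) = 1.5306, H(Y) = 1.5625, H(X,Y) = 3.0625
I(X;Y) = H(X) + H(Y) - H(X,Y) = 0.0306 bits


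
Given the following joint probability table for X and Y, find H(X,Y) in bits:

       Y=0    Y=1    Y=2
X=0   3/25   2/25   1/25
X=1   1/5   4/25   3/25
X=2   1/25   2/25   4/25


H(X,Y) = -Σ p(x,y) log₂ p(x,y)
  p(0,0)=3/25: -0.1200 × log₂(0.1200) = 0.3671
  p(0,1)=2/25: -0.0800 × log₂(0.0800) = 0.2915
  p(0,2)=1/25: -0.0400 × log₂(0.0400) = 0.1858
  p(1,0)=1/5: -0.2000 × log₂(0.2000) = 0.4644
  p(1,1)=4/25: -0.1600 × log₂(0.1600) = 0.4230
  p(1,2)=3/25: -0.1200 × log₂(0.1200) = 0.3671
  p(2,0)=1/25: -0.0400 × log₂(0.0400) = 0.1858
  p(2,1)=2/25: -0.0800 × log₂(0.0800) = 0.2915
  p(2,2)=4/25: -0.1600 × log₂(0.1600) = 0.4230
H(X,Y) = 2.9991 bits


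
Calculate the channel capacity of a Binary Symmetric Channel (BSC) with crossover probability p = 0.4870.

For BSC with error probability p:
C = 1 - H(p) where H(p) is binary entropy
H(0.4870) = -0.4870 × log₂(0.4870) - 0.5130 × log₂(0.5130)
H(p) = 0.9995
C = 1 - 0.9995 = 0.0005 bits/use


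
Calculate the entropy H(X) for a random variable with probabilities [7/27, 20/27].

H(X) = -Σ p(x) log₂ p(x)
  -7/27 × log₂(7/27) = 0.5049
  -20/27 × log₂(20/27) = 0.3207
H(X) = 0.8256 bits


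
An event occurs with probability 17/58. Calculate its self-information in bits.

Information content I(x) = -log₂(p(x))
I = -log₂(17/58) = -log₂(0.2931)
I = 1.7705 bits


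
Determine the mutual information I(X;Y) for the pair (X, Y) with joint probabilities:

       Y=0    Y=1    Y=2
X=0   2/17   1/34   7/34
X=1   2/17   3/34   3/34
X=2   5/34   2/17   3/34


H(X) = 1.5799, H(Y) = 1.5518, H(X,Y) = 3.0426
I(X;Y) = H(X) + H(Y) - H(X,Y) = 0.0891 bits


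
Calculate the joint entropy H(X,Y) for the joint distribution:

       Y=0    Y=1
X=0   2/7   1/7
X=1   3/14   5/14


H(X,Y) = -Σ p(x,y) log₂ p(x,y)
  p(0,0)=2/7: -0.2857 × log₂(0.2857) = 0.5164
  p(0,1)=1/7: -0.1429 × log₂(0.1429) = 0.4011
  p(1,0)=3/14: -0.2143 × log₂(0.2143) = 0.4762
  p(1,1)=5/14: -0.3571 × log₂(0.3571) = 0.5305
H(X,Y) = 1.9242 bits


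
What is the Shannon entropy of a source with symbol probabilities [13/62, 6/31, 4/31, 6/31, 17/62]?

H(X) = -Σ p(x) log₂ p(x)
  -13/62 × log₂(13/62) = 0.4726
  -6/31 × log₂(6/31) = 0.4586
  -4/31 × log₂(4/31) = 0.3812
  -6/31 × log₂(6/31) = 0.4586
  -17/62 × log₂(17/62) = 0.5118
H(X) = 2.2827 bits


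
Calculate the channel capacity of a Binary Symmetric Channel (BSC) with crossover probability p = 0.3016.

For BSC with error probability p:
C = 1 - H(p) where H(p) is binary entropy
H(0.3016) = -0.3016 × log₂(0.3016) - 0.6984 × log₂(0.6984)
H(p) = 0.8832
C = 1 - 0.8832 = 0.1168 bits/use


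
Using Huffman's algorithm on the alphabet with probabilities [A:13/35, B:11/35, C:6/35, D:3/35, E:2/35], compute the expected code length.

Huffman tree construction:
Combine smallest probabilities repeatedly
Resulting codes:
  A: 0 (length 1)
  B: 10 (length 2)
  C: 111 (length 3)
  D: 1101 (length 4)
  E: 1100 (length 4)
Average length = Σ p(s) × length(s) = 2.0857 bits


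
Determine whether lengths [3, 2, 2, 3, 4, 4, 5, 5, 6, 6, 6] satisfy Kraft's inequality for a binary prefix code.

Kraft inequality: Σ 2^(-l_i) ≤ 1 for prefix-free code
Calculating: 2^(-3) + 2^(-2) + 2^(-2) + 2^(-3) + 2^(-4) + 2^(-4) + 2^(-5) + 2^(-5) + 2^(-6) + 2^(-6) + 2^(-6)
= 0.125 + 0.25 + 0.25 + 0.125 + 0.0625 + 0.0625 + 0.03125 + 0.03125 + 0.015625 + 0.015625 + 0.015625
= 0.9844
Since 0.9844 ≤ 1, prefix-free code exists


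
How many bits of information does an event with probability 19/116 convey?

Information content I(x) = -log₂(p(x))
I = -log₂(19/116) = -log₂(0.1638)
I = 2.6101 bits


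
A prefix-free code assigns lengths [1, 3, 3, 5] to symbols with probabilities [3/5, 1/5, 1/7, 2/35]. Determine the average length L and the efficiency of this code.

Average length L = Σ p_i × l_i = 1.9143 bits
Entropy H = 1.5436 bits
Efficiency η = H/L × 100% = 80.63%


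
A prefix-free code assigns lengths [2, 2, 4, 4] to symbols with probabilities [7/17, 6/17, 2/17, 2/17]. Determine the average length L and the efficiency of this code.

Average length L = Σ p_i × l_i = 2.4706 bits
Entropy H = 1.7839 bits
Efficiency η = H/L × 100% = 72.20%


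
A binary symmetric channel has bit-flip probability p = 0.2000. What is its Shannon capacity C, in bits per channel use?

For BSC with error probability p:
C = 1 - H(p) where H(p) is binary entropy
H(0.2000) = -0.2000 × log₂(0.2000) - 0.8000 × log₂(0.8000)
H(p) = 0.7219
C = 1 - 0.7219 = 0.2781 bits/use


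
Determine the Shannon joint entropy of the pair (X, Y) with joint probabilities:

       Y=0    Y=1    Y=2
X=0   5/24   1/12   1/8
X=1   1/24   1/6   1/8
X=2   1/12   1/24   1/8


H(X,Y) = -Σ p(x,y) log₂ p(x,y)
  p(0,0)=5/24: -0.2083 × log₂(0.2083) = 0.4715
  p(0,1)=1/12: -0.0833 × log₂(0.0833) = 0.2987
  p(0,2)=1/8: -0.1250 × log₂(0.1250) = 0.3750
  p(1,0)=1/24: -0.0417 × log₂(0.0417) = 0.1910
  p(1,1)=1/6: -0.1667 × log₂(0.1667) = 0.4308
  p(1,2)=1/8: -0.1250 × log₂(0.1250) = 0.3750
  p(2,0)=1/12: -0.0833 × log₂(0.0833) = 0.2987
  p(2,1)=1/24: -0.0417 × log₂(0.0417) = 0.1910
  p(2,2)=1/8: -0.1250 × log₂(0.1250) = 0.3750
H(X,Y) = 3.0069 bits


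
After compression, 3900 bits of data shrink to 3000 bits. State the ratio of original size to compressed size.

Compression ratio = Original / Compressed
= 3900 / 3000 = 1.30:1


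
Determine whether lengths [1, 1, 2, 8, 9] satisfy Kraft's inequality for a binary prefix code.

Kraft inequality: Σ 2^(-l_i) ≤ 1 for prefix-free code
Calculating: 2^(-1) + 2^(-1) + 2^(-2) + 2^(-8) + 2^(-9)
= 0.5 + 0.5 + 0.25 + 0.00390625 + 0.001953125
= 1.2559
Since 1.2559 > 1, prefix-free code does not exist


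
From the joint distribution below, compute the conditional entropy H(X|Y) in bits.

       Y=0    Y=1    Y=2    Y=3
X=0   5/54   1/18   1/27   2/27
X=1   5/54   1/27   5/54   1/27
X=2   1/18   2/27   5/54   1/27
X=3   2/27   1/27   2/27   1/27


H(X|Y) = Σ_y p(y) H(X|Y=y)
  p(Y=0) = 17/54, H(X|Y=0) = 1.9713
  p(Y=1) = 11/54, H(X|Y=1) = 1.9363
  p(Y=2) = 8/27, H(X|Y=2) = 1.9238
  p(Y=3) = 5/27, H(X|Y=3) = 1.9219
H(X|Y) = 0.3148×1.9713 + 0.2037×1.9363 + 0.2963×1.9238 + 0.1852×1.9219 = 1.9410 bits


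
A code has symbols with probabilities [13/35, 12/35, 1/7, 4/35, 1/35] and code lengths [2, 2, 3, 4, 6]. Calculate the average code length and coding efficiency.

Average length L = Σ p_i × l_i = 2.4857 bits
Entropy H = 1.9654 bits
Efficiency η = H/L × 100% = 79.07%


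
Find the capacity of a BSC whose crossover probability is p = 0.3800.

For BSC with error probability p:
C = 1 - H(p) where H(p) is binary entropy
H(0.3800) = -0.3800 × log₂(0.3800) - 0.6200 × log₂(0.6200)
H(p) = 0.9580
C = 1 - 0.9580 = 0.0420 bits/use


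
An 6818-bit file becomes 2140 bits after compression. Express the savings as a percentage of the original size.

Space savings = (1 - Compressed/Original) × 100%
= (1 - 2140/6818) × 100%
= 68.61%


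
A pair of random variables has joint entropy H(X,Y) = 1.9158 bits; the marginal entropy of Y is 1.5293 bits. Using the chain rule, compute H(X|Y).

Chain rule: H(X,Y) = H(X|Y) + H(Y)
H(X|Y) = H(X,Y) - H(Y) = 1.9158 - 1.5293 = 0.3865 bits


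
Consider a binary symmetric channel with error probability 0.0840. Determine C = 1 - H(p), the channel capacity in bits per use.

For BSC with error probability p:
C = 1 - H(p) where H(p) is binary entropy
H(0.0840) = -0.0840 × log₂(0.0840) - 0.9160 × log₂(0.9160)
H(p) = 0.4161
C = 1 - 0.4161 = 0.5839 bits/use


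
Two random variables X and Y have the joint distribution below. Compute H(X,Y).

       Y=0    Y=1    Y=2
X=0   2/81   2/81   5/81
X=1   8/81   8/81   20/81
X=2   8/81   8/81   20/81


H(X,Y) = -Σ p(x,y) log₂ p(x,y)
  p(0,0)=2/81: -0.0247 × log₂(0.0247) = 0.1318
  p(0,1)=2/81: -0.0247 × log₂(0.0247) = 0.1318
  p(0,2)=5/81: -0.0617 × log₂(0.0617) = 0.2480
  p(1,0)=8/81: -0.0988 × log₂(0.0988) = 0.3299
  p(1,1)=8/81: -0.0988 × log₂(0.0988) = 0.3299
  p(1,2)=20/81: -0.2469 × log₂(0.2469) = 0.4983
  p(2,0)=8/81: -0.0988 × log₂(0.0988) = 0.3299
  p(2,1)=8/81: -0.0988 × log₂(0.0988) = 0.3299
  p(2,2)=20/81: -0.2469 × log₂(0.2469) = 0.4983
H(X,Y) = 2.8277 bits


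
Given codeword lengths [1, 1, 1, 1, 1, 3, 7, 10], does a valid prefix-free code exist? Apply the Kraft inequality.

Kraft inequality: Σ 2^(-l_i) ≤ 1 for prefix-free code
Calculating: 2^(-1) + 2^(-1) + 2^(-1) + 2^(-1) + 2^(-1) + 2^(-3) + 2^(-7) + 2^(-10)
= 0.5 + 0.5 + 0.5 + 0.5 + 0.5 + 0.125 + 0.0078125 + 0.0009765625
= 2.6338
Since 2.6338 > 1, prefix-free code does not exist


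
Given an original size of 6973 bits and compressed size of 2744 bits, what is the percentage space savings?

Space savings = (1 - Compressed/Original) × 100%
= (1 - 2744/6973) × 100%
= 60.65%


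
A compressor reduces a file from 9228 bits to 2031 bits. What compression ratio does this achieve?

Compression ratio = Original / Compressed
= 9228 / 2031 = 4.54:1


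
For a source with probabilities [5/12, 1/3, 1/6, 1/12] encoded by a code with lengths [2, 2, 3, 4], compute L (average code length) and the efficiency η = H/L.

Average length L = Σ p_i × l_i = 2.3333 bits
Entropy H = 1.7842 bits
Efficiency η = H/L × 100% = 76.46%


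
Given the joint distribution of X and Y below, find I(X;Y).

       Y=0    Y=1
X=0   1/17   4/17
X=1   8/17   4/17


H(X) = 0.8740, H(Y) = 0.9975, H(X,Y) = 1.7345
I(X;Y) = H(X) + H(Y) - H(X,Y) = 0.1370 bits


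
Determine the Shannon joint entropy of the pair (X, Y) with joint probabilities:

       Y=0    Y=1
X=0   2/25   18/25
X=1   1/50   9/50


H(X,Y) = -Σ p(x,y) log₂ p(x,y)
  p(0,0)=2/25: -0.0800 × log₂(0.0800) = 0.2915
  p(0,1)=18/25: -0.7200 × log₂(0.7200) = 0.3412
  p(1,0)=1/50: -0.0200 × log₂(0.0200) = 0.1129
  p(1,1)=9/50: -0.1800 × log₂(0.1800) = 0.4453
H(X,Y) = 1.1909 bits


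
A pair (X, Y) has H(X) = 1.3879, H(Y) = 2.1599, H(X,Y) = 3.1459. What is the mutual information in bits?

I(X;Y) = H(X) + H(Y) - H(X,Y)
I(X;Y) = 1.3879 + 2.1599 - 3.1459 = 0.4019 bits


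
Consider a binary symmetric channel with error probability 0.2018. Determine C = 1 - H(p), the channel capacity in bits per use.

For BSC with error probability p:
C = 1 - H(p) where H(p) is binary entropy
H(0.2018) = -0.2018 × log₂(0.2018) - 0.7982 × log₂(0.7982)
H(p) = 0.7255
C = 1 - 0.7255 = 0.2745 bits/use


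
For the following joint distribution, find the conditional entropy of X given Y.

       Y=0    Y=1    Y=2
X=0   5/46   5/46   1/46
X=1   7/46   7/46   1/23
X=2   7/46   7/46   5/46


H(X|Y) = Σ_y p(y) H(X|Y=y)
  p(Y=0) = 19/46, H(X|Y=0) = 1.5683
  p(Y=1) = 19/46, H(X|Y=1) = 1.5683
  p(Y=2) = 4/23, H(X|Y=2) = 1.2988
H(X|Y) = 0.4130×1.5683 + 0.4130×1.5683 + 0.1739×1.2988 = 1.5214 bits


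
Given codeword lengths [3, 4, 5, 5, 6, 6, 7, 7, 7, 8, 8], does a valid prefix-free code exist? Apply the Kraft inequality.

Kraft inequality: Σ 2^(-l_i) ≤ 1 for prefix-free code
Calculating: 2^(-3) + 2^(-4) + 2^(-5) + 2^(-5) + 2^(-6) + 2^(-6) + 2^(-7) + 2^(-7) + 2^(-7) + 2^(-8) + 2^(-8)
= 0.125 + 0.0625 + 0.03125 + 0.03125 + 0.015625 + 0.015625 + 0.0078125 + 0.0078125 + 0.0078125 + 0.00390625 + 0.00390625
= 0.3125
Since 0.3125 ≤ 1, prefix-free code exists


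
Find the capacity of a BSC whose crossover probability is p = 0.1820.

For BSC with error probability p:
C = 1 - H(p) where H(p) is binary entropy
H(0.1820) = -0.1820 × log₂(0.1820) - 0.8180 × log₂(0.8180)
H(p) = 0.6844
C = 1 - 0.6844 = 0.3156 bits/use


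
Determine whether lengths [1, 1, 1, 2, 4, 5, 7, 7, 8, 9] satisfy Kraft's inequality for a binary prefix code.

Kraft inequality: Σ 2^(-l_i) ≤ 1 for prefix-free code
Calculating: 2^(-1) + 2^(-1) + 2^(-1) + 2^(-2) + 2^(-4) + 2^(-5) + 2^(-7) + 2^(-7) + 2^(-8) + 2^(-9)
= 0.5 + 0.5 + 0.5 + 0.25 + 0.0625 + 0.03125 + 0.0078125 + 0.0078125 + 0.00390625 + 0.001953125
= 1.8652
Since 1.8652 > 1, prefix-free code does not exist


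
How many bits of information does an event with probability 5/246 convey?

Information content I(x) = -log₂(p(x))
I = -log₂(5/246) = -log₂(0.0203)
I = 5.6206 bits


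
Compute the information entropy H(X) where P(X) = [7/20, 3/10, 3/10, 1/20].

H(X) = -Σ p(x) log₂ p(x)
  -7/20 × log₂(7/20) = 0.5301
  -3/10 × log₂(3/10) = 0.5211
  -3/10 × log₂(3/10) = 0.5211
  -1/20 × log₂(1/20) = 0.2161
H(X) = 1.7884 bits


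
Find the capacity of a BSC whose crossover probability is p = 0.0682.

For BSC with error probability p:
C = 1 - H(p) where H(p) is binary entropy
H(0.0682) = -0.0682 × log₂(0.0682) - 0.9318 × log₂(0.9318)
H(p) = 0.3592
C = 1 - 0.3592 = 0.6408 bits/use


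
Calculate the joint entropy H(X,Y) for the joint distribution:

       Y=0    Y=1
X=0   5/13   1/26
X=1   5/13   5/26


H(X,Y) = -Σ p(x,y) log₂ p(x,y)
  p(0,0)=5/13: -0.3846 × log₂(0.3846) = 0.5302
  p(0,1)=1/26: -0.0385 × log₂(0.0385) = 0.1808
  p(1,0)=5/13: -0.3846 × log₂(0.3846) = 0.5302
  p(1,1)=5/26: -0.1923 × log₂(0.1923) = 0.4574
H(X,Y) = 1.6986 bits


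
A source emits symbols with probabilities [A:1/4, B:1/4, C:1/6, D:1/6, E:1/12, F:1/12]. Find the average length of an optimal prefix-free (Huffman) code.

Huffman tree construction:
Combine smallest probabilities repeatedly
Resulting codes:
  A: 01 (length 2)
  B: 10 (length 2)
  C: 110 (length 3)
  D: 111 (length 3)
  E: 000 (length 3)
  F: 001 (length 3)
Average length = Σ p(s) × length(s) = 2.5000 bits


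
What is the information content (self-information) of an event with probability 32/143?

Information content I(x) = -log₂(p(x))
I = -log₂(32/143) = -log₂(0.2238)
I = 2.1599 bits


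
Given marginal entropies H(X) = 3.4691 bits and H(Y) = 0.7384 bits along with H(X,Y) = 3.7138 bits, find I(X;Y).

I(X;Y) = H(X) + H(Y) - H(X,Y)
I(X;Y) = 3.4691 + 0.7384 - 3.7138 = 0.4937 bits


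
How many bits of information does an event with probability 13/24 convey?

Information content I(x) = -log₂(p(x))
I = -log₂(13/24) = -log₂(0.5417)
I = 0.8845 bits


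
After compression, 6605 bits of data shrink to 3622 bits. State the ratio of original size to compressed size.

Compression ratio = Original / Compressed
= 6605 / 3622 = 1.82:1


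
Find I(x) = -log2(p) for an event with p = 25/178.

Information content I(x) = -log₂(p(x))
I = -log₂(25/178) = -log₂(0.1404)
I = 2.8319 bits


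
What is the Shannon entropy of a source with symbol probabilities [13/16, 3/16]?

H(X) = -Σ p(x) log₂ p(x)
  -13/16 × log₂(13/16) = 0.2434
  -3/16 × log₂(3/16) = 0.4528
H(X) = 0.6962 bits


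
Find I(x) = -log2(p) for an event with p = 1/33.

Information content I(x) = -log₂(p(x))
I = -log₂(1/33) = -log₂(0.0303)
I = 5.0444 bits


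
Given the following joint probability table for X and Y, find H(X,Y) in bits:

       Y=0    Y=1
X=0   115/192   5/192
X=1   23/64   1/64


H(X,Y) = -Σ p(x,y) log₂ p(x,y)
  p(0,0)=115/192: -0.5990 × log₂(0.5990) = 0.4429
  p(0,1)=5/192: -0.0260 × log₂(0.0260) = 0.1371
  p(1,0)=23/64: -0.3594 × log₂(0.3594) = 0.5306
  p(1,1)=1/64: -0.0156 × log₂(0.0156) = 0.0938
H(X,Y) = 1.2043 bits


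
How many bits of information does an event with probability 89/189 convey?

Information content I(x) = -log₂(p(x))
I = -log₂(89/189) = -log₂(0.4709)
I = 1.0865 bits


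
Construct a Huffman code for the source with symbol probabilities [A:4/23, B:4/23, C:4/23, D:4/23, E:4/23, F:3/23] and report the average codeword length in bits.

Huffman tree construction:
Combine smallest probabilities repeatedly
Resulting codes:
  A: 101 (length 3)
  B: 110 (length 3)
  C: 111 (length 3)
  D: 00 (length 2)
  E: 01 (length 2)
  F: 100 (length 3)
Average length = Σ p(s) × length(s) = 2.6522 bits


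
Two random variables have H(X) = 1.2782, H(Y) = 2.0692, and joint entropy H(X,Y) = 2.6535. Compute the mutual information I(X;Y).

I(X;Y) = H(X) + H(Y) - H(X,Y)
I(X;Y) = 1.2782 + 2.0692 - 2.6535 = 0.6939 bits


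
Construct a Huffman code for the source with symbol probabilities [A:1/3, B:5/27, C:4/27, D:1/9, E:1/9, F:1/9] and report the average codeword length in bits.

Huffman tree construction:
Combine smallest probabilities repeatedly
Resulting codes:
  A: 11 (length 2)
  B: 00 (length 2)
  C: 101 (length 3)
  D: 010 (length 3)
  E: 011 (length 3)
  F: 100 (length 3)
Average length = Σ p(s) × length(s) = 2.4815 bits


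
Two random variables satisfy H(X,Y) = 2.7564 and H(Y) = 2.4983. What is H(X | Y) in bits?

Chain rule: H(X,Y) = H(X|Y) + H(Y)
H(X|Y) = H(X,Y) - H(Y) = 2.7564 - 2.4983 = 0.2581 bits


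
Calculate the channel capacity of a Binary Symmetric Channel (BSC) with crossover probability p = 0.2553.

For BSC with error probability p:
C = 1 - H(p) where H(p) is binary entropy
H(0.2553) = -0.2553 × log₂(0.2553) - 0.7447 × log₂(0.7447)
H(p) = 0.8196
C = 1 - 0.8196 = 0.1804 bits/use


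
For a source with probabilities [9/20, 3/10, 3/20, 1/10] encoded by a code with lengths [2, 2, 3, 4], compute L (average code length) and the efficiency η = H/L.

Average length L = Σ p_i × l_i = 2.3500 bits
Entropy H = 1.7822 bits
Efficiency η = H/L × 100% = 75.84%


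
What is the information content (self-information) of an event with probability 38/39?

Information content I(x) = -log₂(p(x))
I = -log₂(38/39) = -log₂(0.9744)
I = 0.0375 bits


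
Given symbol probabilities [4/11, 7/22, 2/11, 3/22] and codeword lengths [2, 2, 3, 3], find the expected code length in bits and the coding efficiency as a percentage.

Average length L = Σ p_i × l_i = 2.3182 bits
Entropy H = 1.8955 bits
Efficiency η = H/L × 100% = 81.77%


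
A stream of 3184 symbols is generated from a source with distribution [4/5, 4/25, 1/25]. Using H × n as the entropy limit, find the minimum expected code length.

Entropy H = 0.8663 bits/symbol
Minimum bits = H × n = 0.8663 × 3184
= 2758.34 bits


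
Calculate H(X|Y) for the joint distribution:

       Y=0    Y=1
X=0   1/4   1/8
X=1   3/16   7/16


H(X|Y) = Σ_y p(y) H(X|Y=y)
  p(Y=0) = 7/16, H(X|Y=0) = 0.9852
  p(Y=1) = 9/16, H(X|Y=1) = 0.7642
H(X|Y) = 0.4375×0.9852 + 0.5625×0.7642 = 0.8609 bits


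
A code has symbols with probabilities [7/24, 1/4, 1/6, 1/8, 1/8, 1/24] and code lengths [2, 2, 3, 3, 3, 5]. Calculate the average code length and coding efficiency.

Average length L = Σ p_i × l_i = 2.5417 bits
Entropy H = 2.3903 bits
Efficiency η = H/L × 100% = 94.05%


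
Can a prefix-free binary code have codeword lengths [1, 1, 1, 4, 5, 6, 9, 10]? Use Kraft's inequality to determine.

Kraft inequality: Σ 2^(-l_i) ≤ 1 for prefix-free code
Calculating: 2^(-1) + 2^(-1) + 2^(-1) + 2^(-4) + 2^(-5) + 2^(-6) + 2^(-9) + 2^(-10)
= 0.5 + 0.5 + 0.5 + 0.0625 + 0.03125 + 0.015625 + 0.001953125 + 0.0009765625
= 1.6123
Since 1.6123 > 1, prefix-free code does not exist


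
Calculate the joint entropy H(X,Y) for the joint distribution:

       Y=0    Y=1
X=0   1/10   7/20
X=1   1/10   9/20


H(X,Y) = -Σ p(x,y) log₂ p(x,y)
  p(0,0)=1/10: -0.1000 × log₂(0.1000) = 0.3322
  p(0,1)=7/20: -0.3500 × log₂(0.3500) = 0.5301
  p(1,0)=1/10: -0.1000 × log₂(0.1000) = 0.3322
  p(1,1)=9/20: -0.4500 × log₂(0.4500) = 0.5184
H(X,Y) = 1.7129 bits


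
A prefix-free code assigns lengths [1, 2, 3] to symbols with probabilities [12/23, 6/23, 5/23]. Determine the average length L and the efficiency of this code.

Average length L = Σ p_i × l_i = 1.6957 bits
Entropy H = 1.4740 bits
Efficiency η = H/L × 100% = 86.93%


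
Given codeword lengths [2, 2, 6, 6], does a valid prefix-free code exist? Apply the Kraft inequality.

Kraft inequality: Σ 2^(-l_i) ≤ 1 for prefix-free code
Calculating: 2^(-2) + 2^(-2) + 2^(-6) + 2^(-6)
= 0.25 + 0.25 + 0.015625 + 0.015625
= 0.5312
Since 0.5312 ≤ 1, prefix-free code exists


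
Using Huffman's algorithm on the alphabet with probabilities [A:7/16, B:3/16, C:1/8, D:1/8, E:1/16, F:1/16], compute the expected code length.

Huffman tree construction:
Combine smallest probabilities repeatedly
Resulting codes:
  A: 0 (length 1)
  B: 111 (length 3)
  C: 100 (length 3)
  D: 101 (length 3)
  E: 1100 (length 4)
  F: 1101 (length 4)
Average length = Σ p(s) × length(s) = 2.2500 bits


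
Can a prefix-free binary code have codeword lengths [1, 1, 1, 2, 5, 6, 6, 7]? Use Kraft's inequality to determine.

Kraft inequality: Σ 2^(-l_i) ≤ 1 for prefix-free code
Calculating: 2^(-1) + 2^(-1) + 2^(-1) + 2^(-2) + 2^(-5) + 2^(-6) + 2^(-6) + 2^(-7)
= 0.5 + 0.5 + 0.5 + 0.25 + 0.03125 + 0.015625 + 0.015625 + 0.0078125
= 1.8203
Since 1.8203 > 1, prefix-free code does not exist


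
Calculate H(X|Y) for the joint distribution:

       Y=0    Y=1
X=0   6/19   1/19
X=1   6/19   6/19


H(X|Y) = Σ_y p(y) H(X|Y=y)
  p(Y=0) = 12/19, H(X|Y=0) = 1.0000
  p(Y=1) = 7/19, H(X|Y=1) = 0.5917
H(X|Y) = 0.6316×1.0000 + 0.3684×0.5917 = 0.8496 bits


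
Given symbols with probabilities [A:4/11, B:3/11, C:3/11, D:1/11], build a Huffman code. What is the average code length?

Huffman tree construction:
Combine smallest probabilities repeatedly
Resulting codes:
  A: 11 (length 2)
  B: 01 (length 2)
  C: 10 (length 2)
  D: 00 (length 2)
Average length = Σ p(s) × length(s) = 2.0000 bits


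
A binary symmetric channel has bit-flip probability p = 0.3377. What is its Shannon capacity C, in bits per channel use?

For BSC with error probability p:
C = 1 - H(p) where H(p) is binary entropy
H(0.3377) = -0.3377 × log₂(0.3377) - 0.6623 × log₂(0.6623)
H(p) = 0.9226
C = 1 - 0.9226 = 0.0774 bits/use


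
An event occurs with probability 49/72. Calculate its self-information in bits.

Information content I(x) = -log₂(p(x))
I = -log₂(49/72) = -log₂(0.6806)
I = 0.5552 bits


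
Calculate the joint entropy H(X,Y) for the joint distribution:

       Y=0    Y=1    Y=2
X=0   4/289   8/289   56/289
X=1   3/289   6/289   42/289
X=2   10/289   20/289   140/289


H(X,Y) = -Σ p(x,y) log₂ p(x,y)
  p(0,0)=4/289: -0.0138 × log₂(0.0138) = 0.0855
  p(0,1)=8/289: -0.0277 × log₂(0.0277) = 0.1433
  p(0,2)=56/289: -0.1938 × log₂(0.1938) = 0.4588
  p(1,0)=3/289: -0.0104 × log₂(0.0104) = 0.0684
  p(1,1)=6/289: -0.0208 × log₂(0.0208) = 0.1161
  p(1,2)=42/289: -0.1453 × log₂(0.1453) = 0.4044
  p(2,0)=10/289: -0.0346 × log₂(0.0346) = 0.1679
  p(2,1)=20/289: -0.0692 × log₂(0.0692) = 0.2666
  p(2,2)=140/289: -0.4844 × log₂(0.4844) = 0.5065
H(X,Y) = 2.2174 bits


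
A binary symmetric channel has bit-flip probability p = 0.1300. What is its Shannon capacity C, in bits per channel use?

For BSC with error probability p:
C = 1 - H(p) where H(p) is binary entropy
H(0.1300) = -0.1300 × log₂(0.1300) - 0.8700 × log₂(0.8700)
H(p) = 0.5574
C = 1 - 0.5574 = 0.4426 bits/use


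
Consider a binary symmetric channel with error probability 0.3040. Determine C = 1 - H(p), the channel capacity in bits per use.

For BSC with error probability p:
C = 1 - H(p) where H(p) is binary entropy
H(0.3040) = -0.3040 × log₂(0.3040) - 0.6960 × log₂(0.6960)
H(p) = 0.8861
C = 1 - 0.8861 = 0.1139 bits/use


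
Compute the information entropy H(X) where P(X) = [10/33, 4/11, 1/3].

H(X) = -Σ p(x) log₂ p(x)
  -10/33 × log₂(10/33) = 0.5220
  -4/11 × log₂(4/11) = 0.5307
  -1/3 × log₂(1/3) = 0.5283
H(X) = 1.5810 bits


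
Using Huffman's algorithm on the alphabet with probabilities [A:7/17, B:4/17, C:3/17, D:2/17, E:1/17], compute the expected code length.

Huffman tree construction:
Combine smallest probabilities repeatedly
Resulting codes:
  A: 0 (length 1)
  B: 10 (length 2)
  C: 110 (length 3)
  D: 1111 (length 4)
  E: 1110 (length 4)
Average length = Σ p(s) × length(s) = 2.1176 bits


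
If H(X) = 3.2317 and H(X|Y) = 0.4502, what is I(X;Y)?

I(X;Y) = H(X) - H(X|Y)
I(X;Y) = 3.2317 - 0.4502 = 2.7815 bits


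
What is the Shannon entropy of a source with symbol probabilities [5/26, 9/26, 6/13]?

H(X) = -Σ p(x) log₂ p(x)
  -5/26 × log₂(5/26) = 0.4574
  -9/26 × log₂(9/26) = 0.5298
  -6/13 × log₂(6/13) = 0.5148
H(X) = 1.5020 bits


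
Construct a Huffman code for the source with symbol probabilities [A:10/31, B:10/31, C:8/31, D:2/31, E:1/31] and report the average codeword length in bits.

Huffman tree construction:
Combine smallest probabilities repeatedly
Resulting codes:
  A: 10 (length 2)
  B: 11 (length 2)
  C: 01 (length 2)
  D: 001 (length 3)
  E: 000 (length 3)
Average length = Σ p(s) × length(s) = 2.0968 bits


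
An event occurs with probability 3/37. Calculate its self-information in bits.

Information content I(x) = -log₂(p(x))
I = -log₂(3/37) = -log₂(0.0811)
I = 3.6245 bits


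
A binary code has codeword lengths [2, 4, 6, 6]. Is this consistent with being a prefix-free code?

Kraft inequality: Σ 2^(-l_i) ≤ 1 for prefix-free code
Calculating: 2^(-2) + 2^(-4) + 2^(-6) + 2^(-6)
= 0.25 + 0.0625 + 0.015625 + 0.015625
= 0.3438
Since 0.3438 ≤ 1, prefix-free code exists


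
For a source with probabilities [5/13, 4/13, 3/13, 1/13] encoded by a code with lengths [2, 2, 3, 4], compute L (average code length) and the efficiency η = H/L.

Average length L = Σ p_i × l_i = 2.3846 bits
Entropy H = 1.8262 bits
Efficiency η = H/L × 100% = 76.58%


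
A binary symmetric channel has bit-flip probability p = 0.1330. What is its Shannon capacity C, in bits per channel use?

For BSC with error probability p:
C = 1 - H(p) where H(p) is binary entropy
H(0.1330) = -0.1330 × log₂(0.1330) - 0.8670 × log₂(0.8670)
H(p) = 0.5656
C = 1 - 0.5656 = 0.4344 bits/use


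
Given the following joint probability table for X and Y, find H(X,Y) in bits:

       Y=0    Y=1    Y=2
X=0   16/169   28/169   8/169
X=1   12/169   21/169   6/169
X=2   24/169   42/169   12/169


H(X,Y) = -Σ p(x,y) log₂ p(x,y)
  p(0,0)=16/169: -0.0947 × log₂(0.0947) = 0.3220
  p(0,1)=28/169: -0.1657 × log₂(0.1657) = 0.4297
  p(0,2)=8/169: -0.0473 × log₂(0.0473) = 0.2083
  p(1,0)=12/169: -0.0710 × log₂(0.0710) = 0.2710
  p(1,1)=21/169: -0.1243 × log₂(0.1243) = 0.3738
  p(1,2)=6/169: -0.0355 × log₂(0.0355) = 0.1710
  p(2,0)=24/169: -0.1420 × log₂(0.1420) = 0.3999
  p(2,1)=42/169: -0.2485 × log₂(0.2485) = 0.4992
  p(2,2)=12/169: -0.0710 × log₂(0.0710) = 0.2710
H(X,Y) = 2.9458 bits


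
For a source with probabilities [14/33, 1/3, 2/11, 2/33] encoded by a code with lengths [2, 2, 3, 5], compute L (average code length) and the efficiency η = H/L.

Average length L = Σ p_i × l_i = 2.3636 bits
Entropy H = 1.7454 bits
Efficiency η = H/L × 100% = 73.84%


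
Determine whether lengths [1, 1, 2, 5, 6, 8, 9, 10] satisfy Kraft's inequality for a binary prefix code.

Kraft inequality: Σ 2^(-l_i) ≤ 1 for prefix-free code
Calculating: 2^(-1) + 2^(-1) + 2^(-2) + 2^(-5) + 2^(-6) + 2^(-8) + 2^(-9) + 2^(-10)
= 0.5 + 0.5 + 0.25 + 0.03125 + 0.015625 + 0.00390625 + 0.001953125 + 0.0009765625
= 1.3037
Since 1.3037 > 1, prefix-free code does not exist


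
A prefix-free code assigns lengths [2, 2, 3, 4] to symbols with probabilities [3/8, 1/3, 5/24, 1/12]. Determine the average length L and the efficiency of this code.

Average length L = Σ p_i × l_i = 2.3750 bits
Entropy H = 1.8292 bits
Efficiency η = H/L × 100% = 77.02%


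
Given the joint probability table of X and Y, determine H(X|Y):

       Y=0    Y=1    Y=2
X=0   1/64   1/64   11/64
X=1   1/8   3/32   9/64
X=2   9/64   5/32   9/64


H(X|Y) = Σ_y p(y) H(X|Y=y)
  p(Y=0) = 9/32, H(X|Y=0) = 1.2516
  p(Y=1) = 17/64, H(X|Y=1) = 1.2210
  p(Y=2) = 29/64, H(X|Y=2) = 1.5782
H(X|Y) = 0.2812×1.2516 + 0.2656×1.2210 + 0.4531×1.5782 = 1.3915 bits


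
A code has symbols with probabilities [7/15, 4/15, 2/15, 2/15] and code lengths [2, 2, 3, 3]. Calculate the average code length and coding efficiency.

Average length L = Σ p_i × l_i = 2.2667 bits
Entropy H = 1.7968 bits
Efficiency η = H/L × 100% = 79.27%


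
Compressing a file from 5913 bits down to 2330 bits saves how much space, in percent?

Space savings = (1 - Compressed/Original) × 100%
= (1 - 2330/5913) × 100%
= 60.60%


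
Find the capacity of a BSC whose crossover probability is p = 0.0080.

For BSC with error probability p:
C = 1 - H(p) where H(p) is binary entropy
H(0.0080) = -0.0080 × log₂(0.0080) - 0.9920 × log₂(0.9920)
H(p) = 0.0672
C = 1 - 0.0672 = 0.9328 bits/use


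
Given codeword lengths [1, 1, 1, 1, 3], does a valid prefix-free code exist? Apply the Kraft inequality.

Kraft inequality: Σ 2^(-l_i) ≤ 1 for prefix-free code
Calculating: 2^(-1) + 2^(-1) + 2^(-1) + 2^(-1) + 2^(-3)
= 0.5 + 0.5 + 0.5 + 0.5 + 0.125
= 2.1250
Since 2.1250 > 1, prefix-free code does not exist


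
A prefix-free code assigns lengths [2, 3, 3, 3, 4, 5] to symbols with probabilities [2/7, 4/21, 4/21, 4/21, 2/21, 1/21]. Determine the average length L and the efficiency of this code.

Average length L = Σ p_i × l_i = 2.9048 bits
Entropy H = 2.4157 bits
Efficiency η = H/L × 100% = 83.16%


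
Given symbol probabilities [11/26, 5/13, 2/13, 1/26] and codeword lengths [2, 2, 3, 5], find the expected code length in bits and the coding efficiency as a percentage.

Average length L = Σ p_i × l_i = 2.2692 bits
Entropy H = 1.6515 bits
Efficiency η = H/L × 100% = 72.78%


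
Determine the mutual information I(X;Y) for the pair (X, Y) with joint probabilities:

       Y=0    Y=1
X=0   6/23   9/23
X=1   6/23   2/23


H(X) = 0.9321, H(Y) = 0.9986, H(X,Y) = 1.8475
I(X;Y) = H(X) + H(Y) - H(X,Y) = 0.0832 bits


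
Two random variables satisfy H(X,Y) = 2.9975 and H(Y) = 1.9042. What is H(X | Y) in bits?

Chain rule: H(X,Y) = H(X|Y) + H(Y)
H(X|Y) = H(X,Y) - H(Y) = 2.9975 - 1.9042 = 1.0933 bits


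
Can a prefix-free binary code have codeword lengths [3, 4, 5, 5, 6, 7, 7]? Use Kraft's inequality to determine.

Kraft inequality: Σ 2^(-l_i) ≤ 1 for prefix-free code
Calculating: 2^(-3) + 2^(-4) + 2^(-5) + 2^(-5) + 2^(-6) + 2^(-7) + 2^(-7)
= 0.125 + 0.0625 + 0.03125 + 0.03125 + 0.015625 + 0.0078125 + 0.0078125
= 0.2812
Since 0.2812 ≤ 1, prefix-free code exists


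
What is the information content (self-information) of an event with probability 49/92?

Information content I(x) = -log₂(p(x))
I = -log₂(49/92) = -log₂(0.5326)
I = 0.9089 bits


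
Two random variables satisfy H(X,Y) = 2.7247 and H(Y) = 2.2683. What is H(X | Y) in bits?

Chain rule: H(X,Y) = H(X|Y) + H(Y)
H(X|Y) = H(X,Y) - H(Y) = 2.7247 - 2.2683 = 0.4564 bits


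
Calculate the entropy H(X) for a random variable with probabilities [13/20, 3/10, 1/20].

H(X) = -Σ p(x) log₂ p(x)
  -13/20 × log₂(13/20) = 0.4040
  -3/10 × log₂(3/10) = 0.5211
  -1/20 × log₂(1/20) = 0.2161
H(X) = 1.1412 bits


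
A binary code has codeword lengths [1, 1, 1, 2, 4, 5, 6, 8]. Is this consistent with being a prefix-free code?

Kraft inequality: Σ 2^(-l_i) ≤ 1 for prefix-free code
Calculating: 2^(-1) + 2^(-1) + 2^(-1) + 2^(-2) + 2^(-4) + 2^(-5) + 2^(-6) + 2^(-8)
= 0.5 + 0.5 + 0.5 + 0.25 + 0.0625 + 0.03125 + 0.015625 + 0.00390625
= 1.8633
Since 1.8633 > 1, prefix-free code does not exist


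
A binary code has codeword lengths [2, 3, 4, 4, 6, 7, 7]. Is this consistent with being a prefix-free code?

Kraft inequality: Σ 2^(-l_i) ≤ 1 for prefix-free code
Calculating: 2^(-2) + 2^(-3) + 2^(-4) + 2^(-4) + 2^(-6) + 2^(-7) + 2^(-7)
= 0.25 + 0.125 + 0.0625 + 0.0625 + 0.015625 + 0.0078125 + 0.0078125
= 0.5312
Since 0.5312 ≤ 1, prefix-free code exists


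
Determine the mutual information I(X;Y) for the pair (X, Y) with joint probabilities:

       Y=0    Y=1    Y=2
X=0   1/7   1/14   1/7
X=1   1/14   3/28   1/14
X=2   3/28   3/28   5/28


H(X) = 1.5601, H(Y) = 1.5722, H(X,Y) = 3.0976
I(X;Y) = H(X) + H(Y) - H(X,Y) = 0.0347 bits


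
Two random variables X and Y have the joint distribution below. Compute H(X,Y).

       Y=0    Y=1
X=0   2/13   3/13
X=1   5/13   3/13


H(X,Y) = -Σ p(x,y) log₂ p(x,y)
  p(0,0)=2/13: -0.1538 × log₂(0.1538) = 0.4155
  p(0,1)=3/13: -0.2308 × log₂(0.2308) = 0.4882
  p(1,0)=5/13: -0.3846 × log₂(0.3846) = 0.5302
  p(1,1)=3/13: -0.2308 × log₂(0.2308) = 0.4882
H(X,Y) = 1.9220 bits


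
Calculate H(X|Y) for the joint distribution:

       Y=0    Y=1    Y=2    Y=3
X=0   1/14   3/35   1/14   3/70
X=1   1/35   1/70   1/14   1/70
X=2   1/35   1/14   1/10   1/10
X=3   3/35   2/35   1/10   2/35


H(X|Y) = Σ_y p(y) H(X|Y=y)
  p(Y=0) = 3/14, H(X|Y=0) = 1.8323
  p(Y=1) = 8/35, H(X|Y=1) = 1.8050
  p(Y=2) = 12/35, H(X|Y=2) = 1.9799
  p(Y=3) = 3/14, H(X|Y=3) = 1.7465
H(X|Y) = 0.2143×1.8323 + 0.2286×1.8050 + 0.3429×1.9799 + 0.2143×1.7465 = 1.8583 bits


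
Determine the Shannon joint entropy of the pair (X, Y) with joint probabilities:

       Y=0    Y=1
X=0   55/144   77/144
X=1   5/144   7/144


H(X,Y) = -Σ p(x,y) log₂ p(x,y)
  p(0,0)=55/144: -0.3819 × log₂(0.3819) = 0.5304
  p(0,1)=77/144: -0.5347 × log₂(0.5347) = 0.4829
  p(1,0)=5/144: -0.0347 × log₂(0.0347) = 0.1683
  p(1,1)=7/144: -0.0486 × log₂(0.0486) = 0.2121
H(X,Y) = 1.3937 bits


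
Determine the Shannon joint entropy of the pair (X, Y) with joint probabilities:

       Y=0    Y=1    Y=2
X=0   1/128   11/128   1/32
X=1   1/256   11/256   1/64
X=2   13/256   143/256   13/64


H(X,Y) = -Σ p(x,y) log₂ p(x,y)
  p(0,0)=1/128: -0.0078 × log₂(0.0078) = 0.0547
  p(0,1)=11/128: -0.0859 × log₂(0.0859) = 0.3043
  p(0,2)=1/32: -0.0312 × log₂(0.0312) = 0.1562
  p(1,0)=1/256: -0.0039 × log₂(0.0039) = 0.0312
  p(1,1)=11/256: -0.0430 × log₂(0.0430) = 0.1951
  p(1,2)=1/64: -0.0156 × log₂(0.0156) = 0.0938
  p(2,0)=13/256: -0.0508 × log₂(0.0508) = 0.2183
  p(2,1)=143/256: -0.5586 × log₂(0.5586) = 0.4693
  p(2,2)=13/64: -0.2031 × log₂(0.2031) = 0.4671
H(X,Y) = 1.9900 bits


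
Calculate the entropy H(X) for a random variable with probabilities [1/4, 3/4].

H(X) = -Σ p(x) log₂ p(x)
  -1/4 × log₂(1/4) = 0.5000
  -3/4 × log₂(3/4) = 0.3113
H(X) = 0.8113 bits


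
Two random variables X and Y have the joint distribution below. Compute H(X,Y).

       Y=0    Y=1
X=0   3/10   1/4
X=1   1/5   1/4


H(X,Y) = -Σ p(x,y) log₂ p(x,y)
  p(0,0)=3/10: -0.3000 × log₂(0.3000) = 0.5211
  p(0,1)=1/4: -0.2500 × log₂(0.2500) = 0.5000
  p(1,0)=1/5: -0.2000 × log₂(0.2000) = 0.4644
  p(1,1)=1/4: -0.2500 × log₂(0.2500) = 0.5000
H(X,Y) = 1.9855 bits


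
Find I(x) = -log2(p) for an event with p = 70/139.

Information content I(x) = -log₂(p(x))
I = -log₂(70/139) = -log₂(0.5036)
I = 0.9897 bits


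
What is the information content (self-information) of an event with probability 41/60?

Information content I(x) = -log₂(p(x))
I = -log₂(41/60) = -log₂(0.6833)
I = 0.5493 bits


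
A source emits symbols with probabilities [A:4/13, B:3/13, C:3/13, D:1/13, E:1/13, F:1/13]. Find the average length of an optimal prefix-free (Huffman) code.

Huffman tree construction:
Combine smallest probabilities repeatedly
Resulting codes:
  A: 11 (length 2)
  B: 00 (length 2)
  C: 01 (length 2)
  D: 1010 (length 4)
  E: 1011 (length 4)
  F: 100 (length 3)
Average length = Σ p(s) × length(s) = 2.3846 bits


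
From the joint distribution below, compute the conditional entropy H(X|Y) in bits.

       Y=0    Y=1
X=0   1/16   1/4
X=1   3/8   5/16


H(X|Y) = Σ_y p(y) H(X|Y=y)
  p(Y=0) = 7/16, H(X|Y=0) = 0.5917
  p(Y=1) = 9/16, H(X|Y=1) = 0.9911
H(X|Y) = 0.4375×0.5917 + 0.5625×0.9911 = 0.8163 bits
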